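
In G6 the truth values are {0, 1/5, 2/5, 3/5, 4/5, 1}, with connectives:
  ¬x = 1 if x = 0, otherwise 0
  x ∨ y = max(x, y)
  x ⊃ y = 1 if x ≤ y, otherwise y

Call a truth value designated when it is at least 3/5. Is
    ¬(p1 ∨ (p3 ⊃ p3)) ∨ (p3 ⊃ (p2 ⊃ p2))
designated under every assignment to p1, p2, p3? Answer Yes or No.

At p1 = 3/5, p2 = 2/5, p3 = 4/5, for instance:
p3 ⊃ p3 = 4/5 ⊃ 4/5 = 1
p1 ∨ (p3 ⊃ p3) = 3/5 ∨ 1 = 1
¬(p1 ∨ (p3 ⊃ p3)) = ¬1 = 0
p2 ⊃ p2 = 2/5 ⊃ 2/5 = 1
p3 ⊃ (p2 ⊃ p2) = 4/5 ⊃ 1 = 1
¬(p1 ∨ (p3 ⊃ p3)) ∨ (p3 ⊃ (p2 ⊃ p2)) = 0 ∨ 1 = 1
and checking the remaining 215 assignments likewise gives ≥ 3/5 in every case.

Yes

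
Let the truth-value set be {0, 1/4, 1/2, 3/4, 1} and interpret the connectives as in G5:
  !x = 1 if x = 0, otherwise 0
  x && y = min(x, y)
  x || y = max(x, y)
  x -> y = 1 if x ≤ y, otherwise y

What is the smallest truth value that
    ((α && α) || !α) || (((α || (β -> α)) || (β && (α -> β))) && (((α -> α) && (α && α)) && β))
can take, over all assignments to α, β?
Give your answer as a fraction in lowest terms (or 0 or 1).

Take α = 1/4, β = 0:
α && α = 1/4 && 1/4 = 1/4
!α = !1/4 = 0
(α && α) || !α = 1/4 || 0 = 1/4
β -> α = 0 -> 1/4 = 1
α || (β -> α) = 1/4 || 1 = 1
α -> β = 1/4 -> 0 = 0
β && (α -> β) = 0 && 0 = 0
(α || (β -> α)) || (β && (α -> β)) = 1 || 0 = 1
α -> α = 1/4 -> 1/4 = 1
α && α = 1/4 && 1/4 = 1/4
(α -> α) && (α && α) = 1 && 1/4 = 1/4
((α -> α) && (α && α)) && β = 1/4 && 0 = 0
((α || (β -> α)) || (β && (α -> β))) && (((α -> α) && (α && α)) && β) = 1 && 0 = 0
((α && α) || !α) || (((α || (β -> α)) || (β && (α -> β))) && (((α -> α) && (α && α)) && β)) = 1/4 || 0 = 1/4
No assignment yields a value below 1/4, so this is the minimum.

1/4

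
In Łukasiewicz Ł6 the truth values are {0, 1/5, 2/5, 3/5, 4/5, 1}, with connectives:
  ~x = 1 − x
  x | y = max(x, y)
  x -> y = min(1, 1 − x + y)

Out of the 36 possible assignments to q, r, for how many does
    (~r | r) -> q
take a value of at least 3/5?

24

value 1: 12 assignments (counts)
value 4/5: 6 assignments (counts)
value 3/5: 6 assignments (counts)
value 2/5: 6 assignments
value 1/5: 4 assignments
value 0: 2 assignments
So 24 of the 36 assignments meet the threshold.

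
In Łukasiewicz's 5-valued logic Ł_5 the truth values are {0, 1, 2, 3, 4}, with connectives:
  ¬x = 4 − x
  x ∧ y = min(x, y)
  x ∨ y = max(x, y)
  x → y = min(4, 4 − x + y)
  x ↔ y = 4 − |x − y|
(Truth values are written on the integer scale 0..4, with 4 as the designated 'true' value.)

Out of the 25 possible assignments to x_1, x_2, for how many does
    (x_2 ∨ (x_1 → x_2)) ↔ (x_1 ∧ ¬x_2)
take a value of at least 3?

value 4: 2 assignments (counts)
value 3: 3 assignments (counts)
value 2: 5 assignments
value 1: 5 assignments
value 0: 10 assignments
So 5 of the 25 assignments meet the threshold.

5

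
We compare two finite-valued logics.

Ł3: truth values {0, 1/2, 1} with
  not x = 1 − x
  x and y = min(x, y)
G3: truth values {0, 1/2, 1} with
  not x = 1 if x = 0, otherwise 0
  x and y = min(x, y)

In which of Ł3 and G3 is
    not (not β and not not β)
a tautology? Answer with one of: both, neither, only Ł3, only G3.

only G3

In Ł3: at β = 1/2 the value is 1/2 — not a tautology.
In G3: every assignment gives 1 — tautology.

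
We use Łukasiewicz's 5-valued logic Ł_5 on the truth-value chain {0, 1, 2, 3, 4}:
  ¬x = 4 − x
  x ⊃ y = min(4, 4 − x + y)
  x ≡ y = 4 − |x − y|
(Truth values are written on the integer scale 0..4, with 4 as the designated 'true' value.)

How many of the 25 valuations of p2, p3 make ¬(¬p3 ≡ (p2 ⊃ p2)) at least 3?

10

value 4: 5 assignments (counts)
value 3: 5 assignments (counts)
value 2: 5 assignments
value 1: 5 assignments
value 0: 5 assignments
So 10 of the 25 assignments meet the threshold.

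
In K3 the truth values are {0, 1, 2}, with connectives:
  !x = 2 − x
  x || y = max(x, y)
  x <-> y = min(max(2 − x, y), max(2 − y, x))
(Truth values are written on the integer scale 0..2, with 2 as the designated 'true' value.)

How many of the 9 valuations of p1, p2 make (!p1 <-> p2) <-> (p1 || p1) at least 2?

2

p1 = 0, p2 = 0 ↦ 2  ≥
p1 = 0, p2 = 1 ↦ 1  <
p1 = 0, p2 = 2 ↦ 0  <
p1 = 1, p2 = 0 ↦ 1  <
p1 = 1, p2 = 1 ↦ 1  <
p1 = 1, p2 = 2 ↦ 1  <
p1 = 2, p2 = 0 ↦ 2  ≥
p1 = 2, p2 = 1 ↦ 1  <
p1 = 2, p2 = 2 ↦ 0  <
So 2 of the 9 assignments meet the threshold.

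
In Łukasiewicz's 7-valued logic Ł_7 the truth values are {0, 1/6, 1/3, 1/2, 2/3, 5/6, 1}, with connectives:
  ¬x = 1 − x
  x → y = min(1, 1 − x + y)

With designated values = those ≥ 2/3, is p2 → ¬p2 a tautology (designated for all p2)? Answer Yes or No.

Counterexample: take p2 = 5/6.
¬p2 = ¬5/6 = 1/6
p2 → ¬p2 = 5/6 → 1/6 = 1/3
This gives 1/3, which is below 2/3.

No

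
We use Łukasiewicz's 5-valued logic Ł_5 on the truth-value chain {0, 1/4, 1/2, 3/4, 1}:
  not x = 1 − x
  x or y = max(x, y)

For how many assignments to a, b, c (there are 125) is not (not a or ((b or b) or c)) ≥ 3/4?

value 1: 1 assignment (counts)
value 3/4: 7 assignments (counts)
value 1/2: 19 assignments
value 1/4: 37 assignments
value 0: 61 assignments
So 8 of the 125 assignments meet the threshold.

8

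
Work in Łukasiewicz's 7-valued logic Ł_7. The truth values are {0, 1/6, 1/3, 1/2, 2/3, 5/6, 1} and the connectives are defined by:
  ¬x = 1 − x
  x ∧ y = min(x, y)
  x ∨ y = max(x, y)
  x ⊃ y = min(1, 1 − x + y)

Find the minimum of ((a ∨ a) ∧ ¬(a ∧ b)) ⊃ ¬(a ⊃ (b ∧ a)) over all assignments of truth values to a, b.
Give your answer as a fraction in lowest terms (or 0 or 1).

Take a = 1/2, b = 1/2:
a ∨ a = 1/2 ∨ 1/2 = 1/2
a ∧ b = 1/2 ∧ 1/2 = 1/2
¬(a ∧ b) = ¬1/2 = 1/2
(a ∨ a) ∧ ¬(a ∧ b) = 1/2 ∧ 1/2 = 1/2
b ∧ a = 1/2 ∧ 1/2 = 1/2
a ⊃ (b ∧ a) = 1/2 ⊃ 1/2 = 1
¬(a ⊃ (b ∧ a)) = ¬1 = 0
((a ∨ a) ∧ ¬(a ∧ b)) ⊃ ¬(a ⊃ (b ∧ a)) = 1/2 ⊃ 0 = 1/2
No assignment yields a value below 1/2, so this is the minimum.

1/2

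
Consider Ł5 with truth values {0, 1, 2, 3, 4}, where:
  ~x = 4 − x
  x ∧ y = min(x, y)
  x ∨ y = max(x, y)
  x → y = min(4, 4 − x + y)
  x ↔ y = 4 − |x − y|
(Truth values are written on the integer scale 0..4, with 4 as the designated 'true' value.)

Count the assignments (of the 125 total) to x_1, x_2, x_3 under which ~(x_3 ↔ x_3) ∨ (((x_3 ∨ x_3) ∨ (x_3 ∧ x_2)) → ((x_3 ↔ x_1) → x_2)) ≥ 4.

value 4: 102 assignments (counts)
value 3: 12 assignments
value 2: 7 assignments
value 1: 3 assignments
value 0: 1 assignment
So 102 of the 125 assignments meet the threshold.

102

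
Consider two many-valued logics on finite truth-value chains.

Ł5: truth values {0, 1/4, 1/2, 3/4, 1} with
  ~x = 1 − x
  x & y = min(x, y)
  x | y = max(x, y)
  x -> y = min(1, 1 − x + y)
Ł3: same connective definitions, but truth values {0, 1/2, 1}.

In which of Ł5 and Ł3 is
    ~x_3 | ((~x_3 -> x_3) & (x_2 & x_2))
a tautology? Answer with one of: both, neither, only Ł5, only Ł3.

neither

In Ł5: at x_2 = 0, x_3 = 1/4 the value is 3/4 — not a tautology.
In Ł3: at x_2 = 0, x_3 = 1/2 the value is 1/2 — not a tautology.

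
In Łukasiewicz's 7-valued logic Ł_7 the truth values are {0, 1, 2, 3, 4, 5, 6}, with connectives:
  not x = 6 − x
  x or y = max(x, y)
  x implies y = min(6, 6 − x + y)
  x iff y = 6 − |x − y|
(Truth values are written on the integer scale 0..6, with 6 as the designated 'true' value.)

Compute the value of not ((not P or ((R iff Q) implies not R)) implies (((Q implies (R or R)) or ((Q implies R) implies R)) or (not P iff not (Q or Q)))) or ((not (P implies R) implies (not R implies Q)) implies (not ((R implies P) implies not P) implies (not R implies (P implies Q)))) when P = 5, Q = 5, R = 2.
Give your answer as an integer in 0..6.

6

not P = not 5 = 1
R iff Q = 2 iff 5 = 3
not R = not 2 = 4
(R iff Q) implies not R = 3 implies 4 = 6
not P or ((R iff Q) implies not R) = 1 or 6 = 6
R or R = 2 or 2 = 2
Q implies (R or R) = 5 implies 2 = 3
Q implies R = 5 implies 2 = 3
(Q implies R) implies R = 3 implies 2 = 5
(Q implies (R or R)) or ((Q implies R) implies R) = 3 or 5 = 5
not P = not 5 = 1
Q or Q = 5 or 5 = 5
not (Q or Q) = not 5 = 1
not P iff not (Q or Q) = 1 iff 1 = 6
((Q implies (R or R)) or ((Q implies R) implies R)) or (not P iff not (Q or Q)) = 5 or 6 = 6
(not P or ((R iff Q) implies not R)) implies (((Q implies (R or R)) or ((Q implies R) implies R)) or (not P iff not (Q or Q))) = 6 implies 6 = 6
not ((not P or ((R iff Q) implies not R)) implies (((Q implies (R or R)) or ((Q implies R) implies R)) or (not P iff not (Q or Q)))) = not 6 = 0
P implies R = 5 implies 2 = 3
not (P implies R) = not 3 = 3
not R = not 2 = 4
not R implies Q = 4 implies 5 = 6
not (P implies R) implies (not R implies Q) = 3 implies 6 = 6
R implies P = 2 implies 5 = 6
not P = not 5 = 1
(R implies P) implies not P = 6 implies 1 = 1
not ((R implies P) implies not P) = not 1 = 5
not R = not 2 = 4
P implies Q = 5 implies 5 = 6
not R implies (P implies Q) = 4 implies 6 = 6
not ((R implies P) implies not P) implies (not R implies (P implies Q)) = 5 implies 6 = 6
(not (P implies R) implies (not R implies Q)) implies (not ((R implies P) implies not P) implies (not R implies (P implies Q))) = 6 implies 6 = 6
not ((not P or ((R iff Q) implies not R)) implies (((Q implies (R or R)) or ((Q implies R) implies R)) or (not P iff not (Q or Q)))) or ((not (P implies R) implies (not R implies Q)) implies (not ((R implies P) implies not P) implies (not R implies (P implies Q)))) = 0 or 6 = 6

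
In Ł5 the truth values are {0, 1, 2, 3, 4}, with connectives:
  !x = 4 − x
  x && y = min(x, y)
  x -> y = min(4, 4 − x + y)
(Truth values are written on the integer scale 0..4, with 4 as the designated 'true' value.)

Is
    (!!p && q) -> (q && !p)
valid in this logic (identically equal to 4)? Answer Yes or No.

Counterexample: take p = 3, q = 2.
!p = !3 = 1
!!p = !1 = 3
!!p && q = 3 && 2 = 2
!p = !3 = 1
q && !p = 2 && 1 = 1
(!!p && q) -> (q && !p) = 2 -> 1 = 3
This gives 3 ≠ 4.

No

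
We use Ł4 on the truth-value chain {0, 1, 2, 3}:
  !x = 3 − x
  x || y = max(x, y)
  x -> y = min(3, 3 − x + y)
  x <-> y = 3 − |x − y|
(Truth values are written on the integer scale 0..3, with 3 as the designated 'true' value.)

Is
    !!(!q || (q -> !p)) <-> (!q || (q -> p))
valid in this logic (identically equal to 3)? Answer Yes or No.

Counterexample: take p = 0, q = 1.
!q = !1 = 2
!p = !0 = 3
q -> !p = 1 -> 3 = 3
!q || (q -> !p) = 2 || 3 = 3
!(!q || (q -> !p)) = !3 = 0
!!(!q || (q -> !p)) = !0 = 3
!q = !1 = 2
q -> p = 1 -> 0 = 2
!q || (q -> p) = 2 || 2 = 2
!!(!q || (q -> !p)) <-> (!q || (q -> p)) = 3 <-> 2 = 2
This gives 2 ≠ 3.

No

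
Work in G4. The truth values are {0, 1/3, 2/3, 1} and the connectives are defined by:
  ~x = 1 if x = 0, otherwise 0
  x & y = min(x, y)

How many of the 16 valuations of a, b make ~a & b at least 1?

a = 0, b = 0 ↦ 0  <
a = 0, b = 1/3 ↦ 1/3  <
a = 0, b = 2/3 ↦ 2/3  <
a = 0, b = 1 ↦ 1  ≥
a = 1/3, b = 0 ↦ 0  <
a = 1/3, b = 1/3 ↦ 0  <
a = 1/3, b = 2/3 ↦ 0  <
a = 1/3, b = 1 ↦ 0  <
a = 2/3, b = 0 ↦ 0  <
a = 2/3, b = 1/3 ↦ 0  <
a = 2/3, b = 2/3 ↦ 0  <
a = 2/3, b = 1 ↦ 0  <
a = 1, b = 0 ↦ 0  <
a = 1, b = 1/3 ↦ 0  <
a = 1, b = 2/3 ↦ 0  <
a = 1, b = 1 ↦ 0  <
So 1 of the 16 assignments meets the threshold.

1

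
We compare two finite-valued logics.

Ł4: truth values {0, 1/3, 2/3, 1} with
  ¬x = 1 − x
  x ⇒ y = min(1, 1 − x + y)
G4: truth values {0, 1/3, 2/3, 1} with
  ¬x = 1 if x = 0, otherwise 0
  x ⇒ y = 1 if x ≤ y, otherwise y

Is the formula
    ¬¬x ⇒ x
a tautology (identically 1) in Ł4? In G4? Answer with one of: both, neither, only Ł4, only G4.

only Ł4

In Ł4: every assignment gives 1 — tautology.
In G4: at x = 1/3 the value is 1/3 — not a tautology.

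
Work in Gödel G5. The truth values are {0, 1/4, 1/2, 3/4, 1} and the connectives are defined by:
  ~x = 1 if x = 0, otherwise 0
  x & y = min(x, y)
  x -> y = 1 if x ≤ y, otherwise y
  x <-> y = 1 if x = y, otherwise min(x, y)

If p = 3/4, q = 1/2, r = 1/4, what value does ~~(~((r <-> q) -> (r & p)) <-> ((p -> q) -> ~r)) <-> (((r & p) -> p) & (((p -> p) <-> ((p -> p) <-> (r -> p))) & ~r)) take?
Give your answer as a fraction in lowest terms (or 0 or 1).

0

r <-> q = 1/4 <-> 1/2 = 1/4
r & p = 1/4 & 3/4 = 1/4
(r <-> q) -> (r & p) = 1/4 -> 1/4 = 1
~((r <-> q) -> (r & p)) = ~1 = 0
p -> q = 3/4 -> 1/2 = 1/2
~r = ~1/4 = 0
(p -> q) -> ~r = 1/2 -> 0 = 0
~((r <-> q) -> (r & p)) <-> ((p -> q) -> ~r) = 0 <-> 0 = 1
~(~((r <-> q) -> (r & p)) <-> ((p -> q) -> ~r)) = ~1 = 0
~~(~((r <-> q) -> (r & p)) <-> ((p -> q) -> ~r)) = ~0 = 1
r & p = 1/4 & 3/4 = 1/4
(r & p) -> p = 1/4 -> 3/4 = 1
p -> p = 3/4 -> 3/4 = 1
p -> p = 3/4 -> 3/4 = 1
r -> p = 1/4 -> 3/4 = 1
(p -> p) <-> (r -> p) = 1 <-> 1 = 1
(p -> p) <-> ((p -> p) <-> (r -> p)) = 1 <-> 1 = 1
~r = ~1/4 = 0
((p -> p) <-> ((p -> p) <-> (r -> p))) & ~r = 1 & 0 = 0
((r & p) -> p) & (((p -> p) <-> ((p -> p) <-> (r -> p))) & ~r) = 1 & 0 = 0
~~(~((r <-> q) -> (r & p)) <-> ((p -> q) -> ~r)) <-> (((r & p) -> p) & (((p -> p) <-> ((p -> p) <-> (r -> p))) & ~r)) = 1 <-> 0 = 0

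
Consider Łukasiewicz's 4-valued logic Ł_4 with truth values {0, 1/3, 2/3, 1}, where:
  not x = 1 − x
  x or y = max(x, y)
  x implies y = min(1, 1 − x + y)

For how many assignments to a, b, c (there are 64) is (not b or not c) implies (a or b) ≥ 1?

value 1: 40 assignments (counts)
value 2/3: 14 assignments
value 1/3: 6 assignments
value 0: 4 assignments
So 40 of the 64 assignments meet the threshold.

40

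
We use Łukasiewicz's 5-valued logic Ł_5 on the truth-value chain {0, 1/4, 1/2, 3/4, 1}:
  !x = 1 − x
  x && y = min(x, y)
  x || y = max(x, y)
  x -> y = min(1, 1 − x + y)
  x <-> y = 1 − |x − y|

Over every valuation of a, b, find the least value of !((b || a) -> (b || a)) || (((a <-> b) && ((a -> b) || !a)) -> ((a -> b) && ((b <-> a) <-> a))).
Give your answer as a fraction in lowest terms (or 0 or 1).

Take a = 0, b = 0:
b || a = 0 || 0 = 0
b || a = 0 || 0 = 0
(b || a) -> (b || a) = 0 -> 0 = 1
!((b || a) -> (b || a)) = !1 = 0
a <-> b = 0 <-> 0 = 1
a -> b = 0 -> 0 = 1
!a = !0 = 1
(a -> b) || !a = 1 || 1 = 1
(a <-> b) && ((a -> b) || !a) = 1 && 1 = 1
a -> b = 0 -> 0 = 1
b <-> a = 0 <-> 0 = 1
(b <-> a) <-> a = 1 <-> 0 = 0
(a -> b) && ((b <-> a) <-> a) = 1 && 0 = 0
((a <-> b) && ((a -> b) || !a)) -> ((a -> b) && ((b <-> a) <-> a)) = 1 -> 0 = 0
!((b || a) -> (b || a)) || (((a <-> b) && ((a -> b) || !a)) -> ((a -> b) && ((b <-> a) <-> a))) = 0 || 0 = 0
No assignment yields a value below 0, so this is the minimum.

0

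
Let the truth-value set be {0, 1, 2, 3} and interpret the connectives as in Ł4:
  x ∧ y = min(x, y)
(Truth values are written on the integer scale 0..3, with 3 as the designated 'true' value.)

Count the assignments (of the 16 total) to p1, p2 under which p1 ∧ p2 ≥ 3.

p1 = 0, p2 = 0 ↦ 0  <
p1 = 0, p2 = 1 ↦ 0  <
p1 = 0, p2 = 2 ↦ 0  <
p1 = 0, p2 = 3 ↦ 0  <
p1 = 1, p2 = 0 ↦ 0  <
p1 = 1, p2 = 1 ↦ 1  <
p1 = 1, p2 = 2 ↦ 1  <
p1 = 1, p2 = 3 ↦ 1  <
p1 = 2, p2 = 0 ↦ 0  <
p1 = 2, p2 = 1 ↦ 1  <
p1 = 2, p2 = 2 ↦ 2  <
p1 = 2, p2 = 3 ↦ 2  <
p1 = 3, p2 = 0 ↦ 0  <
p1 = 3, p2 = 1 ↦ 1  <
p1 = 3, p2 = 2 ↦ 2  <
p1 = 3, p2 = 3 ↦ 3  ≥
So 1 of the 16 assignments meets the threshold.

1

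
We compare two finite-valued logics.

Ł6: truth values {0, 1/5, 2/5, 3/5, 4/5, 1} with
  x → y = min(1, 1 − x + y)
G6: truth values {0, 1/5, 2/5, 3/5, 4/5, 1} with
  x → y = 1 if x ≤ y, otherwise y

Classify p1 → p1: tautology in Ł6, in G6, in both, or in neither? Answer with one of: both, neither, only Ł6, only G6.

both

In Ł6: every assignment gives 1 — tautology.
In G6: every assignment gives 1 — tautology.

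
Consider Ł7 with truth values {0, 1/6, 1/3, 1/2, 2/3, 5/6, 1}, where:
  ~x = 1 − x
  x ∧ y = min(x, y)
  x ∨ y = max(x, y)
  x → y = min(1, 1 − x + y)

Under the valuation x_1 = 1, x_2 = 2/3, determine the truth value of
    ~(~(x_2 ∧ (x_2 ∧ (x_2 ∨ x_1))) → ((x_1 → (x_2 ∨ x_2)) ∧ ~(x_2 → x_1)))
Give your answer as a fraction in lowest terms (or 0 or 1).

1/3

x_2 ∨ x_1 = 2/3 ∨ 1 = 1
x_2 ∧ (x_2 ∨ x_1) = 2/3 ∧ 1 = 2/3
x_2 ∧ (x_2 ∧ (x_2 ∨ x_1)) = 2/3 ∧ 2/3 = 2/3
~(x_2 ∧ (x_2 ∧ (x_2 ∨ x_1))) = ~2/3 = 1/3
x_2 ∨ x_2 = 2/3 ∨ 2/3 = 2/3
x_1 → (x_2 ∨ x_2) = 1 → 2/3 = 2/3
x_2 → x_1 = 2/3 → 1 = 1
~(x_2 → x_1) = ~1 = 0
(x_1 → (x_2 ∨ x_2)) ∧ ~(x_2 → x_1) = 2/3 ∧ 0 = 0
~(x_2 ∧ (x_2 ∧ (x_2 ∨ x_1))) → ((x_1 → (x_2 ∨ x_2)) ∧ ~(x_2 → x_1)) = 1/3 → 0 = 2/3
~(~(x_2 ∧ (x_2 ∧ (x_2 ∨ x_1))) → ((x_1 → (x_2 ∨ x_2)) ∧ ~(x_2 → x_1))) = ~2/3 = 1/3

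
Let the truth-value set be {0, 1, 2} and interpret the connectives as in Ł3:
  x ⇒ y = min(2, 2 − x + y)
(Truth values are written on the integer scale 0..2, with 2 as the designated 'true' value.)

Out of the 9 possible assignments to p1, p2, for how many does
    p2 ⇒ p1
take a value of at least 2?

6

p1 = 0, p2 = 0 ↦ 2  ≥
p1 = 0, p2 = 1 ↦ 1  <
p1 = 0, p2 = 2 ↦ 0  <
p1 = 1, p2 = 0 ↦ 2  ≥
p1 = 1, p2 = 1 ↦ 2  ≥
p1 = 1, p2 = 2 ↦ 1  <
p1 = 2, p2 = 0 ↦ 2  ≥
p1 = 2, p2 = 1 ↦ 2  ≥
p1 = 2, p2 = 2 ↦ 2  ≥
So 6 of the 9 assignments meet the threshold.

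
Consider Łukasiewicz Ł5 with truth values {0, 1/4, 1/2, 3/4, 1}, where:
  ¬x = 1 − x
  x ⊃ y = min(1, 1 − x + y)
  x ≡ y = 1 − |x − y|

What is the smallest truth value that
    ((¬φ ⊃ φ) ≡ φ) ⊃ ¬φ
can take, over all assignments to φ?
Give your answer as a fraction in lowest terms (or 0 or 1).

0

Take φ = 1:
¬φ = ¬1 = 0
¬φ ⊃ φ = 0 ⊃ 1 = 1
(¬φ ⊃ φ) ≡ φ = 1 ≡ 1 = 1
¬φ = ¬1 = 0
((¬φ ⊃ φ) ≡ φ) ⊃ ¬φ = 1 ⊃ 0 = 0
No assignment yields a value below 0, so this is the minimum.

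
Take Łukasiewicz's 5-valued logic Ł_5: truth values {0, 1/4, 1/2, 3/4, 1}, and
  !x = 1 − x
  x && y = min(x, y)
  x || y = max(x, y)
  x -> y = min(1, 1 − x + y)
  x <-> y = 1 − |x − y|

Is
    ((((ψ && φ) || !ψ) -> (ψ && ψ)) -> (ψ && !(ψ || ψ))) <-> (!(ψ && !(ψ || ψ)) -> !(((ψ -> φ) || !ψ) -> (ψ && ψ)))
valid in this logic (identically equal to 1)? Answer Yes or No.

No

Counterexample: take φ = 1/4, ψ = 1/4.
ψ && φ = 1/4 && 1/4 = 1/4
!ψ = !1/4 = 3/4
(ψ && φ) || !ψ = 1/4 || 3/4 = 3/4
ψ && ψ = 1/4 && 1/4 = 1/4
((ψ && φ) || !ψ) -> (ψ && ψ) = 3/4 -> 1/4 = 1/2
ψ || ψ = 1/4 || 1/4 = 1/4
!(ψ || ψ) = !1/4 = 3/4
ψ && !(ψ || ψ) = 1/4 && 3/4 = 1/4
(((ψ && φ) || !ψ) -> (ψ && ψ)) -> (ψ && !(ψ || ψ)) = 1/2 -> 1/4 = 3/4
ψ || ψ = 1/4 || 1/4 = 1/4
!(ψ || ψ) = !1/4 = 3/4
ψ && !(ψ || ψ) = 1/4 && 3/4 = 1/4
!(ψ && !(ψ || ψ)) = !1/4 = 3/4
ψ -> φ = 1/4 -> 1/4 = 1
!ψ = !1/4 = 3/4
(ψ -> φ) || !ψ = 1 || 3/4 = 1
ψ && ψ = 1/4 && 1/4 = 1/4
((ψ -> φ) || !ψ) -> (ψ && ψ) = 1 -> 1/4 = 1/4
!(((ψ -> φ) || !ψ) -> (ψ && ψ)) = !1/4 = 3/4
!(ψ && !(ψ || ψ)) -> !(((ψ -> φ) || !ψ) -> (ψ && ψ)) = 3/4 -> 3/4 = 1
((((ψ && φ) || !ψ) -> (ψ && ψ)) -> (ψ && !(ψ || ψ))) <-> (!(ψ && !(ψ || ψ)) -> !(((ψ -> φ) || !ψ) -> (ψ && ψ))) = 3/4 <-> 1 = 3/4
This gives 3/4 ≠ 1.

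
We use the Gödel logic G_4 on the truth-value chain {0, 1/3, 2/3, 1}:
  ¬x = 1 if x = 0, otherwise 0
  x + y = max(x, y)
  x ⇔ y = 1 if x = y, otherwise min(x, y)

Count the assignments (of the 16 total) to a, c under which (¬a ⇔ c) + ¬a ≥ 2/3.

a = 0, c = 0 ↦ 1  ≥
a = 0, c = 1/3 ↦ 1  ≥
a = 0, c = 2/3 ↦ 1  ≥
a = 0, c = 1 ↦ 1  ≥
a = 1/3, c = 0 ↦ 1  ≥
a = 1/3, c = 1/3 ↦ 0  <
a = 1/3, c = 2/3 ↦ 0  <
a = 1/3, c = 1 ↦ 0  <
a = 2/3, c = 0 ↦ 1  ≥
a = 2/3, c = 1/3 ↦ 0  <
a = 2/3, c = 2/3 ↦ 0  <
a = 2/3, c = 1 ↦ 0  <
a = 1, c = 0 ↦ 1  ≥
a = 1, c = 1/3 ↦ 0  <
a = 1, c = 2/3 ↦ 0  <
a = 1, c = 1 ↦ 0  <
So 7 of the 16 assignments meet the threshold.

7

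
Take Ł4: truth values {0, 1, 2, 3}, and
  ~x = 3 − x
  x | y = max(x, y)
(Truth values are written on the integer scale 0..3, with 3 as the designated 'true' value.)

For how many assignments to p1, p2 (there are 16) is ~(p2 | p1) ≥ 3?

1

p1 = 0, p2 = 0 ↦ 3  ≥
p1 = 0, p2 = 1 ↦ 2  <
p1 = 0, p2 = 2 ↦ 1  <
p1 = 0, p2 = 3 ↦ 0  <
p1 = 1, p2 = 0 ↦ 2  <
p1 = 1, p2 = 1 ↦ 2  <
p1 = 1, p2 = 2 ↦ 1  <
p1 = 1, p2 = 3 ↦ 0  <
p1 = 2, p2 = 0 ↦ 1  <
p1 = 2, p2 = 1 ↦ 1  <
p1 = 2, p2 = 2 ↦ 1  <
p1 = 2, p2 = 3 ↦ 0  <
p1 = 3, p2 = 0 ↦ 0  <
p1 = 3, p2 = 1 ↦ 0  <
p1 = 3, p2 = 2 ↦ 0  <
p1 = 3, p2 = 3 ↦ 0  <
So 1 of the 16 assignments meets the threshold.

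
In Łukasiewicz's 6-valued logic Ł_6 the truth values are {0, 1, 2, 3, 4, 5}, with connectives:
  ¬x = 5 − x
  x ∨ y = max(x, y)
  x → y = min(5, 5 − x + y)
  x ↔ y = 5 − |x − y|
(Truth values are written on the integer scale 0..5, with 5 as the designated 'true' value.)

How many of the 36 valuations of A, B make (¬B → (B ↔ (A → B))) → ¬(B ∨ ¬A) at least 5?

6

value 5: 6 assignments (counts)
value 4: 5 assignments
value 3: 5 assignments
value 2: 5 assignments
value 1: 7 assignments
value 0: 8 assignments
So 6 of the 36 assignments meet the threshold.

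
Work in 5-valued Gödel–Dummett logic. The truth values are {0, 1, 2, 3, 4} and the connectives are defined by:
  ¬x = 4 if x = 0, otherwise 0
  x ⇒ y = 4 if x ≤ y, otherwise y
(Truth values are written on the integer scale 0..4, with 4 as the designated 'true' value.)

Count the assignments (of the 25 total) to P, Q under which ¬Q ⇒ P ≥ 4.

value 4: 21 assignments (counts)
value 3: 1 assignment
value 2: 1 assignment
value 1: 1 assignment
value 0: 1 assignment
So 21 of the 25 assignments meet the threshold.

21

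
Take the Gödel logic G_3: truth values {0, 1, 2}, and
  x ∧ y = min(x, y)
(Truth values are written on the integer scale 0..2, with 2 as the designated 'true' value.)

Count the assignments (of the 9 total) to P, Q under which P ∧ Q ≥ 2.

1

P = 0, Q = 0 ↦ 0  <
P = 0, Q = 1 ↦ 0  <
P = 0, Q = 2 ↦ 0  <
P = 1, Q = 0 ↦ 0  <
P = 1, Q = 1 ↦ 1  <
P = 1, Q = 2 ↦ 1  <
P = 2, Q = 0 ↦ 0  <
P = 2, Q = 1 ↦ 1  <
P = 2, Q = 2 ↦ 2  ≥
So 1 of the 9 assignments meets the threshold.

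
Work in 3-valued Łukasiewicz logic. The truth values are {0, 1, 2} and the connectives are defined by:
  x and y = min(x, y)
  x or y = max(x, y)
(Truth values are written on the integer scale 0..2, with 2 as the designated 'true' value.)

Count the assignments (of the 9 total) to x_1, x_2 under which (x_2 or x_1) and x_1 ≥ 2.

x_1 = 0, x_2 = 0 ↦ 0  <
x_1 = 0, x_2 = 1 ↦ 0  <
x_1 = 0, x_2 = 2 ↦ 0  <
x_1 = 1, x_2 = 0 ↦ 1  <
x_1 = 1, x_2 = 1 ↦ 1  <
x_1 = 1, x_2 = 2 ↦ 1  <
x_1 = 2, x_2 = 0 ↦ 2  ≥
x_1 = 2, x_2 = 1 ↦ 2  ≥
x_1 = 2, x_2 = 2 ↦ 2  ≥
So 3 of the 9 assignments meet the threshold.

3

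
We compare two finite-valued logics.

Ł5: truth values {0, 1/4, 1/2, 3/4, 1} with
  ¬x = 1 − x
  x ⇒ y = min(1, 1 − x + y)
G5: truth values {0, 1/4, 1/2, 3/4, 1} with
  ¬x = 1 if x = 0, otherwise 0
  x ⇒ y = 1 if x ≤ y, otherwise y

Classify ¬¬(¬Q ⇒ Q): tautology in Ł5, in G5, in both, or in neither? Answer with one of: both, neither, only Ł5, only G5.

In Ł5: at Q = 0 the value is 0 — not a tautology.
In G5: at Q = 0 the value is 0 — not a tautology.

neither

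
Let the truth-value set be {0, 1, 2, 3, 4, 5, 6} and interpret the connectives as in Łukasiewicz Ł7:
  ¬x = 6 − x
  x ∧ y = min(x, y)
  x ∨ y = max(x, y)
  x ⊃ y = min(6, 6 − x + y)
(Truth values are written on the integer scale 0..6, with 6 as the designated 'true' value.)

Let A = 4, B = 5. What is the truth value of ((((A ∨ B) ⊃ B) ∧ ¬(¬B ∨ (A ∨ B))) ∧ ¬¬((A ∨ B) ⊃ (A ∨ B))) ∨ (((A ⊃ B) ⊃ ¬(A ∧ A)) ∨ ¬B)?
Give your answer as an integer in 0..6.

2

A ∨ B = 4 ∨ 5 = 5
(A ∨ B) ⊃ B = 5 ⊃ 5 = 6
¬B = ¬5 = 1
A ∨ B = 4 ∨ 5 = 5
¬B ∨ (A ∨ B) = 1 ∨ 5 = 5
¬(¬B ∨ (A ∨ B)) = ¬5 = 1
((A ∨ B) ⊃ B) ∧ ¬(¬B ∨ (A ∨ B)) = 6 ∧ 1 = 1
A ∨ B = 4 ∨ 5 = 5
A ∨ B = 4 ∨ 5 = 5
(A ∨ B) ⊃ (A ∨ B) = 5 ⊃ 5 = 6
¬((A ∨ B) ⊃ (A ∨ B)) = ¬6 = 0
¬¬((A ∨ B) ⊃ (A ∨ B)) = ¬0 = 6
(((A ∨ B) ⊃ B) ∧ ¬(¬B ∨ (A ∨ B))) ∧ ¬¬((A ∨ B) ⊃ (A ∨ B)) = 1 ∧ 6 = 1
A ⊃ B = 4 ⊃ 5 = 6
A ∧ A = 4 ∧ 4 = 4
¬(A ∧ A) = ¬4 = 2
(A ⊃ B) ⊃ ¬(A ∧ A) = 6 ⊃ 2 = 2
¬B = ¬5 = 1
((A ⊃ B) ⊃ ¬(A ∧ A)) ∨ ¬B = 2 ∨ 1 = 2
((((A ∨ B) ⊃ B) ∧ ¬(¬B ∨ (A ∨ B))) ∧ ¬¬((A ∨ B) ⊃ (A ∨ B))) ∨ (((A ⊃ B) ⊃ ¬(A ∧ A)) ∨ ¬B) = 1 ∨ 2 = 2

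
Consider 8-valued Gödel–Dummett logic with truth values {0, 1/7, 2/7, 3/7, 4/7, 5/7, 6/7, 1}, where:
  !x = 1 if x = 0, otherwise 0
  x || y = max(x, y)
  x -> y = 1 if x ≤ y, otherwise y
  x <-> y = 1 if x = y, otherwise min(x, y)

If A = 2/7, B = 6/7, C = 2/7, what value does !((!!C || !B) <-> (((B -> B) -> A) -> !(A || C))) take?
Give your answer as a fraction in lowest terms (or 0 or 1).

1

!C = !2/7 = 0
!!C = !0 = 1
!B = !6/7 = 0
!!C || !B = 1 || 0 = 1
B -> B = 6/7 -> 6/7 = 1
(B -> B) -> A = 1 -> 2/7 = 2/7
A || C = 2/7 || 2/7 = 2/7
!(A || C) = !2/7 = 0
((B -> B) -> A) -> !(A || C) = 2/7 -> 0 = 0
(!!C || !B) <-> (((B -> B) -> A) -> !(A || C)) = 1 <-> 0 = 0
!((!!C || !B) <-> (((B -> B) -> A) -> !(A || C))) = !0 = 1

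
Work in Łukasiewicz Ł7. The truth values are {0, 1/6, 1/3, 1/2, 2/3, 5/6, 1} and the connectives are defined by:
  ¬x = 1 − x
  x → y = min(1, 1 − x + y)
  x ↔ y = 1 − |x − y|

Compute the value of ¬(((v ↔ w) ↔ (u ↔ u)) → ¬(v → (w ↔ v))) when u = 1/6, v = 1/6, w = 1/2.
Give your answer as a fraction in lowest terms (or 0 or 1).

2/3

v ↔ w = 1/6 ↔ 1/2 = 2/3
u ↔ u = 1/6 ↔ 1/6 = 1
(v ↔ w) ↔ (u ↔ u) = 2/3 ↔ 1 = 2/3
w ↔ v = 1/2 ↔ 1/6 = 2/3
v → (w ↔ v) = 1/6 → 2/3 = 1
¬(v → (w ↔ v)) = ¬1 = 0
((v ↔ w) ↔ (u ↔ u)) → ¬(v → (w ↔ v)) = 2/3 → 0 = 1/3
¬(((v ↔ w) ↔ (u ↔ u)) → ¬(v → (w ↔ v))) = ¬1/3 = 2/3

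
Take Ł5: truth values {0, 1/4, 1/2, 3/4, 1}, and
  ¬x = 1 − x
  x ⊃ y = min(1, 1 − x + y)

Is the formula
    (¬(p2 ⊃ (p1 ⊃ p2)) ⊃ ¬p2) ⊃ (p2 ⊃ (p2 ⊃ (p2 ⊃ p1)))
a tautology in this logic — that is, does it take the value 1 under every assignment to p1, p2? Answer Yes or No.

Counterexample: take p1 = 0, p2 = 3/4.
p1 ⊃ p2 = 0 ⊃ 3/4 = 1
p2 ⊃ (p1 ⊃ p2) = 3/4 ⊃ 1 = 1
¬(p2 ⊃ (p1 ⊃ p2)) = ¬1 = 0
¬p2 = ¬3/4 = 1/4
¬(p2 ⊃ (p1 ⊃ p2)) ⊃ ¬p2 = 0 ⊃ 1/4 = 1
p2 ⊃ p1 = 3/4 ⊃ 0 = 1/4
p2 ⊃ (p2 ⊃ p1) = 3/4 ⊃ 1/4 = 1/2
p2 ⊃ (p2 ⊃ (p2 ⊃ p1)) = 3/4 ⊃ 1/2 = 3/4
(¬(p2 ⊃ (p1 ⊃ p2)) ⊃ ¬p2) ⊃ (p2 ⊃ (p2 ⊃ (p2 ⊃ p1))) = 1 ⊃ 3/4 = 3/4
This gives 3/4 ≠ 1.

No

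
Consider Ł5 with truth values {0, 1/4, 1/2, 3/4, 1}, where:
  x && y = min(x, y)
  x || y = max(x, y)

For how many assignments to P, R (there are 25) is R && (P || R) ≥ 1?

5

value 1: 5 assignments (counts)
value 3/4: 5 assignments
value 1/2: 5 assignments
value 1/4: 5 assignments
value 0: 5 assignments
So 5 of the 25 assignments meet the threshold.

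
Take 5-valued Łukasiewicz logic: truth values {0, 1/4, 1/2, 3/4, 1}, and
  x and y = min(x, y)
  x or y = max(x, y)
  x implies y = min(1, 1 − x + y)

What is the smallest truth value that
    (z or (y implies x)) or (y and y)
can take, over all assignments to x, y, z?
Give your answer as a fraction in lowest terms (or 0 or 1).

Take x = 0, y = 1/2, z = 0:
y implies x = 1/2 implies 0 = 1/2
z or (y implies x) = 0 or 1/2 = 1/2
y and y = 1/2 and 1/2 = 1/2
(z or (y implies x)) or (y and y) = 1/2 or 1/2 = 1/2
No assignment yields a value below 1/2, so this is the minimum.

1/2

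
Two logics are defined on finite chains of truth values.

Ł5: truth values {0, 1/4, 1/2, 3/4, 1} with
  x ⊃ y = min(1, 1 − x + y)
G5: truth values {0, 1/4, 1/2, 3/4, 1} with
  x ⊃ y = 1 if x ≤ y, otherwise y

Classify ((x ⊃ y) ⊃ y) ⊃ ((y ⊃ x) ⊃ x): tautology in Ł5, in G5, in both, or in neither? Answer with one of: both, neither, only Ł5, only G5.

only Ł5

In Ł5: every assignment gives 1 — tautology.
In G5: at x = 1/4, y = 0 the value is 1/4 — not a tautology.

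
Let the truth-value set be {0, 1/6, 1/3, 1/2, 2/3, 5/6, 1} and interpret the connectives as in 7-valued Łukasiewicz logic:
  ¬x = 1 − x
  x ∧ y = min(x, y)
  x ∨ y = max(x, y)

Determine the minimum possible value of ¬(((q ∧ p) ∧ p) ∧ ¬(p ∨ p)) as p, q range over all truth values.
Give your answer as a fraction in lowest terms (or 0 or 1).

Take p = 1/2, q = 1/2:
q ∧ p = 1/2 ∧ 1/2 = 1/2
(q ∧ p) ∧ p = 1/2 ∧ 1/2 = 1/2
p ∨ p = 1/2 ∨ 1/2 = 1/2
¬(p ∨ p) = ¬1/2 = 1/2
((q ∧ p) ∧ p) ∧ ¬(p ∨ p) = 1/2 ∧ 1/2 = 1/2
¬(((q ∧ p) ∧ p) ∧ ¬(p ∨ p)) = ¬1/2 = 1/2
No assignment yields a value below 1/2, so this is the minimum.

1/2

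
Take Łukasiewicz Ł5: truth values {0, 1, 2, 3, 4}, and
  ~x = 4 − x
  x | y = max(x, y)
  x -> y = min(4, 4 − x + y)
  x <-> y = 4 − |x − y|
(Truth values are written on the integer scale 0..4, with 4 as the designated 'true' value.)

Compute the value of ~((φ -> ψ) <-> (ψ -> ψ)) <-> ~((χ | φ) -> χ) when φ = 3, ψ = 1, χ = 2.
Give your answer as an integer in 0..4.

3

φ -> ψ = 3 -> 1 = 2
ψ -> ψ = 1 -> 1 = 4
(φ -> ψ) <-> (ψ -> ψ) = 2 <-> 4 = 2
~((φ -> ψ) <-> (ψ -> ψ)) = ~2 = 2
χ | φ = 2 | 3 = 3
(χ | φ) -> χ = 3 -> 2 = 3
~((χ | φ) -> χ) = ~3 = 1
~((φ -> ψ) <-> (ψ -> ψ)) <-> ~((χ | φ) -> χ) = 2 <-> 1 = 3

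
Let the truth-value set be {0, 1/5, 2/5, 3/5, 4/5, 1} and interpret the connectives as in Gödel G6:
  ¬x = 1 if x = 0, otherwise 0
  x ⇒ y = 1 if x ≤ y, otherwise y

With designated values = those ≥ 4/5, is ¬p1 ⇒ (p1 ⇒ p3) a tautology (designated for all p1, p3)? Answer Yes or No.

Yes

At p1 = 2/5, p3 = 1, for instance:
¬p1 = ¬2/5 = 0
p1 ⇒ p3 = 2/5 ⇒ 1 = 1
¬p1 ⇒ (p1 ⇒ p3) = 0 ⇒ 1 = 1
and checking the remaining 35 assignments likewise gives ≥ 4/5 in every case.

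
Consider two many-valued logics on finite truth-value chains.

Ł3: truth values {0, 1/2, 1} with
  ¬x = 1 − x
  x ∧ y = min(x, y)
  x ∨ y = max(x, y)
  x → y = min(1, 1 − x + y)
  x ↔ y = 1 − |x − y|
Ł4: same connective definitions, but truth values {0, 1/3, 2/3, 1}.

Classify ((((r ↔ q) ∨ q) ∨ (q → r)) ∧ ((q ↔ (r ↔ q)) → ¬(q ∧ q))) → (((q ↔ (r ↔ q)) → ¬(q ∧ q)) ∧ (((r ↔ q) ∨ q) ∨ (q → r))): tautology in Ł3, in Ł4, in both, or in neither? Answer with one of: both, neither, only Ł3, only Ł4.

both

In Ł3: every assignment gives 1 — tautology.
In Ł4: every assignment gives 1 — tautology.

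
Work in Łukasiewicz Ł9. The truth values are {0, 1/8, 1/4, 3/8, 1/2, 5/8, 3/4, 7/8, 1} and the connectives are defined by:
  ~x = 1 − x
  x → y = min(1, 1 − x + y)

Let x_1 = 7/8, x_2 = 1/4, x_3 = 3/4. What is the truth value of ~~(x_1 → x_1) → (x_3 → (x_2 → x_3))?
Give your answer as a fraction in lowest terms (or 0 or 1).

1

x_1 → x_1 = 7/8 → 7/8 = 1
~(x_1 → x_1) = ~1 = 0
~~(x_1 → x_1) = ~0 = 1
x_2 → x_3 = 1/4 → 3/4 = 1
x_3 → (x_2 → x_3) = 3/4 → 1 = 1
~~(x_1 → x_1) → (x_3 → (x_2 → x_3)) = 1 → 1 = 1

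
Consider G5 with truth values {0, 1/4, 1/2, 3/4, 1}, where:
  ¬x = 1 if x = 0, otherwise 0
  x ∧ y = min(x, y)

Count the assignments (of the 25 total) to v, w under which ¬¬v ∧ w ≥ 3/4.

value 1: 4 assignments (counts)
value 3/4: 4 assignments (counts)
value 1/2: 4 assignments
value 1/4: 4 assignments
value 0: 9 assignments
So 8 of the 25 assignments meet the threshold.

8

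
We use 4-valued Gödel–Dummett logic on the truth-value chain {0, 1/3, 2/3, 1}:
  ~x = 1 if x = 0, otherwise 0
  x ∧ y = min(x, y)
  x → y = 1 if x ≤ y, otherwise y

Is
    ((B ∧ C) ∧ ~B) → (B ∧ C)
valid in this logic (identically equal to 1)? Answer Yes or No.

B = 0, C = 0 ↦ 1
B = 0, C = 1/3 ↦ 1
B = 0, C = 2/3 ↦ 1
B = 0, C = 1 ↦ 1
B = 1/3, C = 0 ↦ 1
B = 1/3, C = 1/3 ↦ 1
B = 1/3, C = 2/3 ↦ 1
B = 1/3, C = 1 ↦ 1
B = 2/3, C = 0 ↦ 1
B = 2/3, C = 1/3 ↦ 1
B = 2/3, C = 2/3 ↦ 1
B = 2/3, C = 1 ↦ 1
B = 1, C = 0 ↦ 1
B = 1, C = 1/3 ↦ 1
B = 1, C = 2/3 ↦ 1
B = 1, C = 1 ↦ 1
Every assignment gives a value ≥ 1.

Yes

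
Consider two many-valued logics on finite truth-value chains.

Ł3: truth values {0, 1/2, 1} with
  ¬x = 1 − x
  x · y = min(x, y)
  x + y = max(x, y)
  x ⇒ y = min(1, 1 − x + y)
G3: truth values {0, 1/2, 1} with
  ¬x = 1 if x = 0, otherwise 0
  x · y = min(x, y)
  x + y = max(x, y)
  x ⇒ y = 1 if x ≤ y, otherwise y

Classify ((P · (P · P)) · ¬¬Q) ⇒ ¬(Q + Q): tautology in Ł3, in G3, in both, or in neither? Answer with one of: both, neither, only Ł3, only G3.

neither

In Ł3: at P = 1/2, Q = 1 the value is 1/2 — not a tautology.
In G3: at P = 1/2, Q = 1/2 the value is 0 — not a tautology.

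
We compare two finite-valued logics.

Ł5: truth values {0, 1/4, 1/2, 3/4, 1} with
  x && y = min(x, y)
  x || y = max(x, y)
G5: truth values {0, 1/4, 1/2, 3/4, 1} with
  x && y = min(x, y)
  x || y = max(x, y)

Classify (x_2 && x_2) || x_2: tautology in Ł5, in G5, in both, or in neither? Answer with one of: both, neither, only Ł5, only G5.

neither

In Ł5: at x_2 = 0 the value is 0 — not a tautology.
In G5: at x_2 = 0 the value is 0 — not a tautology.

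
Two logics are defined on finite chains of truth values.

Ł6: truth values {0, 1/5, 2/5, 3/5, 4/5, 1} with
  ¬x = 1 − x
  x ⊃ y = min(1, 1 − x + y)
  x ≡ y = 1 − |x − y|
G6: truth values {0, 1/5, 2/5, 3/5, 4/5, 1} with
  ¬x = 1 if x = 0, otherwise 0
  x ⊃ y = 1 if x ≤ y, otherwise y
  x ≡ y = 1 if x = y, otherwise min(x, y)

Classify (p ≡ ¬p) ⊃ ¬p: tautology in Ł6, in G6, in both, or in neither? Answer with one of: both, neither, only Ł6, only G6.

In Ł6: at p = 2/5 the value is 4/5 — not a tautology.
In G6: every assignment gives 1 — tautology.

only G6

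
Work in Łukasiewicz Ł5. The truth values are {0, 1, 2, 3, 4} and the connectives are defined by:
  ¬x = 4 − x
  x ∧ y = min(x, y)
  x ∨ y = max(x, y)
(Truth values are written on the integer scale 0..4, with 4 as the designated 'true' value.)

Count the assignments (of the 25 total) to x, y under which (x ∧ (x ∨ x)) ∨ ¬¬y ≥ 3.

value 4: 9 assignments (counts)
value 3: 7 assignments (counts)
value 2: 5 assignments
value 1: 3 assignments
value 0: 1 assignment
So 16 of the 25 assignments meet the threshold.

16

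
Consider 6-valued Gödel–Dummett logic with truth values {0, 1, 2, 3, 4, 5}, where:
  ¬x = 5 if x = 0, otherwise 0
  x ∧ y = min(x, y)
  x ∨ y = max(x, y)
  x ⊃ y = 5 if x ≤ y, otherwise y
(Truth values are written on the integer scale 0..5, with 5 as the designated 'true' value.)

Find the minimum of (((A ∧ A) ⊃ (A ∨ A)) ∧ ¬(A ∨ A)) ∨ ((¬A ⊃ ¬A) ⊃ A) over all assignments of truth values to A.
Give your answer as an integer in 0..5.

Take A = 1:
A ∧ A = 1 ∧ 1 = 1
A ∨ A = 1 ∨ 1 = 1
(A ∧ A) ⊃ (A ∨ A) = 1 ⊃ 1 = 5
A ∨ A = 1 ∨ 1 = 1
¬(A ∨ A) = ¬1 = 0
((A ∧ A) ⊃ (A ∨ A)) ∧ ¬(A ∨ A) = 5 ∧ 0 = 0
¬A = ¬1 = 0
¬A = ¬1 = 0
¬A ⊃ ¬A = 0 ⊃ 0 = 5
(¬A ⊃ ¬A) ⊃ A = 5 ⊃ 1 = 1
(((A ∧ A) ⊃ (A ∨ A)) ∧ ¬(A ∨ A)) ∨ ((¬A ⊃ ¬A) ⊃ A) = 0 ∨ 1 = 1
No assignment yields a value below 1, so this is the minimum.

1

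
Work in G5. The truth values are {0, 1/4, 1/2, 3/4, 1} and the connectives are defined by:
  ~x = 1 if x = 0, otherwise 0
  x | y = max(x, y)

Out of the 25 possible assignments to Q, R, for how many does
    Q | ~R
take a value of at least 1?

value 1: 9 assignments (counts)
value 3/4: 4 assignments
value 1/2: 4 assignments
value 1/4: 4 assignments
value 0: 4 assignments
So 9 of the 25 assignments meet the threshold.

9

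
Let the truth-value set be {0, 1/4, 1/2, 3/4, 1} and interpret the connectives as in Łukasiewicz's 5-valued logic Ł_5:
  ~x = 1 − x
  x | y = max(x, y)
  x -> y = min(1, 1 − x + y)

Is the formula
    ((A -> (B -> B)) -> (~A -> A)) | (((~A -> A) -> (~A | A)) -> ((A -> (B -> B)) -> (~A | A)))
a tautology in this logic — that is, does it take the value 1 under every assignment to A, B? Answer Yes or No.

Counterexample: take A = 1/4, B = 0.
B -> B = 0 -> 0 = 1
A -> (B -> B) = 1/4 -> 1 = 1
~A = ~1/4 = 3/4
~A -> A = 3/4 -> 1/4 = 1/2
(A -> (B -> B)) -> (~A -> A) = 1 -> 1/2 = 1/2
~A = ~1/4 = 3/4
~A | A = 3/4 | 1/4 = 3/4
(~A -> A) -> (~A | A) = 1/2 -> 3/4 = 1
(A -> (B -> B)) -> (~A | A) = 1 -> 3/4 = 3/4
((~A -> A) -> (~A | A)) -> ((A -> (B -> B)) -> (~A | A)) = 1 -> 3/4 = 3/4
((A -> (B -> B)) -> (~A -> A)) | (((~A -> A) -> (~A | A)) -> ((A -> (B -> B)) -> (~A | A))) = 1/2 | 3/4 = 3/4
This gives 3/4 ≠ 1.

No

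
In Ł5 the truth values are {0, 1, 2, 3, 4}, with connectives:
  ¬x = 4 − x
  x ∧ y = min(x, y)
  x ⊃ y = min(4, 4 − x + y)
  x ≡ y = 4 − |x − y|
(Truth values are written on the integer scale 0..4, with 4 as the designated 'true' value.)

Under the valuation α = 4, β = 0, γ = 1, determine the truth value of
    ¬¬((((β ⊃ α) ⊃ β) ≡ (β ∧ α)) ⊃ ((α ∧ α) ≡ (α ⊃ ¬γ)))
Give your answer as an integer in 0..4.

β ⊃ α = 0 ⊃ 4 = 4
(β ⊃ α) ⊃ β = 4 ⊃ 0 = 0
β ∧ α = 0 ∧ 4 = 0
((β ⊃ α) ⊃ β) ≡ (β ∧ α) = 0 ≡ 0 = 4
α ∧ α = 4 ∧ 4 = 4
¬γ = ¬1 = 3
α ⊃ ¬γ = 4 ⊃ 3 = 3
(α ∧ α) ≡ (α ⊃ ¬γ) = 4 ≡ 3 = 3
(((β ⊃ α) ⊃ β) ≡ (β ∧ α)) ⊃ ((α ∧ α) ≡ (α ⊃ ¬γ)) = 4 ⊃ 3 = 3
¬((((β ⊃ α) ⊃ β) ≡ (β ∧ α)) ⊃ ((α ∧ α) ≡ (α ⊃ ¬γ))) = ¬3 = 1
¬¬((((β ⊃ α) ⊃ β) ≡ (β ∧ α)) ⊃ ((α ∧ α) ≡ (α ⊃ ¬γ))) = ¬1 = 3

3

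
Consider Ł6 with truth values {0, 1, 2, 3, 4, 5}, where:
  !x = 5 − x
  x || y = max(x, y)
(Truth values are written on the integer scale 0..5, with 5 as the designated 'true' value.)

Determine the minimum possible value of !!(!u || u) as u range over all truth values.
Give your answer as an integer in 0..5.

Take u = 2:
!u = !2 = 3
!u || u = 3 || 2 = 3
!(!u || u) = !3 = 2
!!(!u || u) = !2 = 3
No assignment yields a value below 3, so this is the minimum.

3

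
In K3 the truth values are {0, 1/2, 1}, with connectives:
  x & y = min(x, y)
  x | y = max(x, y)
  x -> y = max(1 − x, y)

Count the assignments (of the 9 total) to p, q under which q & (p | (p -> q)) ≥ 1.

3

p = 0, q = 0 ↦ 0  <
p = 0, q = 1/2 ↦ 1/2  <
p = 0, q = 1 ↦ 1  ≥
p = 1/2, q = 0 ↦ 0  <
p = 1/2, q = 1/2 ↦ 1/2  <
p = 1/2, q = 1 ↦ 1  ≥
p = 1, q = 0 ↦ 0  <
p = 1, q = 1/2 ↦ 1/2  <
p = 1, q = 1 ↦ 1  ≥
So 3 of the 9 assignments meet the threshold.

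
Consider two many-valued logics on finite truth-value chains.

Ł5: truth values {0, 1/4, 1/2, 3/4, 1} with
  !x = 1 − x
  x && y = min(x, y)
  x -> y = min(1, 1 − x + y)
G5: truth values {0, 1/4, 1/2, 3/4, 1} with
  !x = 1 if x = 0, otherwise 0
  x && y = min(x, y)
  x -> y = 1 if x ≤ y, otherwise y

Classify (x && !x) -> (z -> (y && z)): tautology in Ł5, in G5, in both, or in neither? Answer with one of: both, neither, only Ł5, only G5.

In Ł5: at x = 1/4, y = 0, z = 1 the value is 3/4 — not a tautology.
In G5: every assignment gives 1 — tautology.

only G5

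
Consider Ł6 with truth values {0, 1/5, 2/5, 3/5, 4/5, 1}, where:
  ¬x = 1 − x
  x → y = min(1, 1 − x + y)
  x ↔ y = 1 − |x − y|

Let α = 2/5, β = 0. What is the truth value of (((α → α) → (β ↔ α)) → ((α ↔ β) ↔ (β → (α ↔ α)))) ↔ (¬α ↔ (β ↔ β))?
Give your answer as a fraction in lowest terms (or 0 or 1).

α → α = 2/5 → 2/5 = 1
β ↔ α = 0 ↔ 2/5 = 3/5
(α → α) → (β ↔ α) = 1 → 3/5 = 3/5
α ↔ β = 2/5 ↔ 0 = 3/5
α ↔ α = 2/5 ↔ 2/5 = 1
β → (α ↔ α) = 0 → 1 = 1
(α ↔ β) ↔ (β → (α ↔ α)) = 3/5 ↔ 1 = 3/5
((α → α) → (β ↔ α)) → ((α ↔ β) ↔ (β → (α ↔ α))) = 3/5 → 3/5 = 1
¬α = ¬2/5 = 3/5
β ↔ β = 0 ↔ 0 = 1
¬α ↔ (β ↔ β) = 3/5 ↔ 1 = 3/5
(((α → α) → (β ↔ α)) → ((α ↔ β) ↔ (β → (α ↔ α)))) ↔ (¬α ↔ (β ↔ β)) = 1 ↔ 3/5 = 3/5

3/5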